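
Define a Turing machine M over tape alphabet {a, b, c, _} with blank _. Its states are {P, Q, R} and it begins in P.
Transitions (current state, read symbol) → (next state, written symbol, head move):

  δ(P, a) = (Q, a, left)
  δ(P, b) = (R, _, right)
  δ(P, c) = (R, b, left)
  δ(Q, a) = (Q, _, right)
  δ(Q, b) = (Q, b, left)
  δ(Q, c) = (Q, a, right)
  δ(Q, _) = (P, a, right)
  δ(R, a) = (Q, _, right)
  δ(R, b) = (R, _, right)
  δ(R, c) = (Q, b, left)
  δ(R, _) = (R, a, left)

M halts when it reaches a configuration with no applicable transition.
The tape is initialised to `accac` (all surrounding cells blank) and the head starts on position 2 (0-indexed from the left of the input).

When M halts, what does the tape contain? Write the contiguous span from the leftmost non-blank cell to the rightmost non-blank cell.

a___aa

state=P head=2 tape=ac[c]ac__   (P,c)→(R,b,left)
state=R head=1 tape=a[c]bac__   (R,c)→(Q,b,left)
state=Q head=0 tape=[a]bbac__   (Q,a)→(Q,_,right)
state=Q head=1 tape=_[b]bac__   (Q,b)→(Q,b,left)
state=Q head=0 tape=[_]bbac__   (Q,_)→(P,a,right)
state=P head=1 tape=a[b]bac__   (P,b)→(R,_,right)
state=R head=2 tape=a_[b]ac__   (R,b)→(R,_,right)
state=R head=3 tape=a__[a]c__   (R,a)→(Q,_,right)
state=Q head=4 tape=a___[c]__   (Q,c)→(Q,a,right)
state=Q head=5 tape=a___a[_]_   (Q,_)→(P,a,right)
state=P head=6 tape=a___aa[_]
The non-blank tape span at halt is a___aa.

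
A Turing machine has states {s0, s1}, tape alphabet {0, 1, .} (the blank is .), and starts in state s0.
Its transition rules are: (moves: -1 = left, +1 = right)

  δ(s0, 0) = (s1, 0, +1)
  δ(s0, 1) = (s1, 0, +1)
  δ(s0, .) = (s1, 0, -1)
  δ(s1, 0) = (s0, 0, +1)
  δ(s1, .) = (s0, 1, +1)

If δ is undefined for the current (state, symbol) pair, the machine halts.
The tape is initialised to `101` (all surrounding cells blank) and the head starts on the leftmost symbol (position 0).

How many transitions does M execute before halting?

state=s0 head=0 tape=[1]01..   (s0,1)→(s1,0,+1)
state=s1 head=1 tape=0[0]1..   (s1,0)→(s0,0,+1)
state=s0 head=2 tape=00[1]..   (s0,1)→(s1,0,+1)
state=s1 head=3 tape=000[.].   (s1,.)→(s0,1,+1)
state=s0 head=4 tape=0001[.]   (s0,.)→(s1,0,-1)
state=s1 head=3 tape=000[1]0
M halts after 5 transitions.

5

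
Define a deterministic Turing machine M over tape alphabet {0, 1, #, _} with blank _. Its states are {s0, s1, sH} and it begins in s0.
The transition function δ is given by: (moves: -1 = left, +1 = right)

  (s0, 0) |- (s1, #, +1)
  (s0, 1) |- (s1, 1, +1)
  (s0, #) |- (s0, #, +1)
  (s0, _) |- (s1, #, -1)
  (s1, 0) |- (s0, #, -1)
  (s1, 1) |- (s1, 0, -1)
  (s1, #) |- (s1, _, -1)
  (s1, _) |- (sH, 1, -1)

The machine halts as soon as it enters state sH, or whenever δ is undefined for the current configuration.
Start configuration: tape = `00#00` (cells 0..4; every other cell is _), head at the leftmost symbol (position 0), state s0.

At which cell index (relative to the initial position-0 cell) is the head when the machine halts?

-2

s0 | __[0]0#00_   read 0 → write #, move +1, go to s1
s1 | __#[0]#00_   read 0 → write #, move -1, go to s0
s0 | __[#]##00_   read # → write #, move +1, go to s0
s0 | __#[#]#00_   read # → write #, move +1, go to s0
s0 | __##[#]00_   read # → write #, move +1, go to s0
s0 | __###[0]0_   read 0 → write #, move +1, go to s1
s1 | __####[0]_   read 0 → write #, move -1, go to s0
s0 | __###[#]#_   read # → write #, move +1, go to s0
s0 | __####[#]_   read # → write #, move +1, go to s0
s0 | __#####[_]   read _ → write #, move -1, go to s1
s1 | __####[#]#   read # → write _, move -1, go to s1
s1 | __###[#]_#   read # → write _, move -1, go to s1
s1 | __##[#]__#   read # → write _, move -1, go to s1
s1 | __#[#]___#   read # → write _, move -1, go to s1
s1 | __[#]____#   read # → write _, move -1, go to s1
s1 | _[_]_____#   read _ → write 1, move -1, go to sH
sH | [_]1_____#
At halt the head is at cell -2.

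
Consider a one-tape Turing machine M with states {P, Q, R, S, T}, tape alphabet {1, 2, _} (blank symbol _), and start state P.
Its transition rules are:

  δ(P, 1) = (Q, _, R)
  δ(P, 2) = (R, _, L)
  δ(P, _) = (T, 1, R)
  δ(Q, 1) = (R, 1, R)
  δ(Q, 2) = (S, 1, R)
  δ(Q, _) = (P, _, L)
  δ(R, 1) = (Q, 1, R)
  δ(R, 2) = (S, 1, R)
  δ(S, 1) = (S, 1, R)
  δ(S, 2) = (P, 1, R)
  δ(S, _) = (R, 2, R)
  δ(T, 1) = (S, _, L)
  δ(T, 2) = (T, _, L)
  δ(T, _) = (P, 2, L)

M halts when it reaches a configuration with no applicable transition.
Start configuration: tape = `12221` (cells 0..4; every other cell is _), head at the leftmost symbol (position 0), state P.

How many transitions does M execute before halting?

P | [1]2221__   read 1 → write _, move R, go to Q
Q | _[2]221__   read 2 → write 1, move R, go to S
S | _1[2]21__   read 2 → write 1, move R, go to P
P | _11[2]1__   read 2 → write _, move L, go to R
R | _1[1]_1__   read 1 → write 1, move R, go to Q
Q | _11[_]1__   read _ → write _, move L, go to P
P | _1[1]_1__   read 1 → write _, move R, go to Q
Q | _1_[_]1__   read _ → write _, move L, go to P
P | _1[_]_1__   read _ → write 1, move R, go to T
T | _11[_]1__   read _ → write 2, move L, go to P
P | _1[1]21__   read 1 → write _, move R, go to Q
Q | _1_[2]1__   read 2 → write 1, move R, go to S
S | _1_1[1]__   read 1 → write 1, move R, go to S
S | _1_11[_]_   read _ → write 2, move R, go to R
R | _1_112[_]
M halts after 14 transitions.

14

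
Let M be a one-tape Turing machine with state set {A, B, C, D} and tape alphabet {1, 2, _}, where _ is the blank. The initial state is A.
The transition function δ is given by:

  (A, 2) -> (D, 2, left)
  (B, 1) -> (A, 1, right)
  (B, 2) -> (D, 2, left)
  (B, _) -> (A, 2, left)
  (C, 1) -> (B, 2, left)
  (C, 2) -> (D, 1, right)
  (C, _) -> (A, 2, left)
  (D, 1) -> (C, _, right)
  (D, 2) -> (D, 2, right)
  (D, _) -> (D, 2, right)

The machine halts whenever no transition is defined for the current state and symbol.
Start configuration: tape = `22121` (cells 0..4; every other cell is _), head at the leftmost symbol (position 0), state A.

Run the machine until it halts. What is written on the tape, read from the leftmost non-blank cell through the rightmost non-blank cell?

222_1_2

state=A head=0 tape=_[2]2121_   (A,2)→(D,2,left)
state=D head=-1 tape=[_]22121_   (D,_)→(D,2,right)
state=D head=0 tape=2[2]2121_   (D,2)→(D,2,right)
state=D head=1 tape=22[2]121_   (D,2)→(D,2,right)
state=D head=2 tape=222[1]21_   (D,1)→(C,_,right)
state=C head=3 tape=222_[2]1_   (C,2)→(D,1,right)
state=D head=4 tape=222_1[1]_   (D,1)→(C,_,right)
state=C head=5 tape=222_1_[_]   (C,_)→(A,2,left)
state=A head=4 tape=222_1[_]2
The non-blank tape span at halt is 222_1_2.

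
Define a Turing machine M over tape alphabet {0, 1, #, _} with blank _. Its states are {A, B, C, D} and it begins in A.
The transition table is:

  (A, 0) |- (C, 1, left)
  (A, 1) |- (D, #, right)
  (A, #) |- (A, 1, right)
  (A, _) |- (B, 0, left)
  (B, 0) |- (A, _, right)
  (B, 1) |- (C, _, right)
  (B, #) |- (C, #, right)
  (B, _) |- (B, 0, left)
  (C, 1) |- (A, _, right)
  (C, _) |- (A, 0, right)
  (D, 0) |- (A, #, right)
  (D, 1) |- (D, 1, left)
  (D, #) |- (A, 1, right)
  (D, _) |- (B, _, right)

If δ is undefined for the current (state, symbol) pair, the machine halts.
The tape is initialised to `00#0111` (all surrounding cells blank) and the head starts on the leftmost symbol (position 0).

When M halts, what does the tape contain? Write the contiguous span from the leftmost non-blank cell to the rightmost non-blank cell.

A | _[0]0#0111__   read 0 → write 1, move left, go to C
C | [_]10#0111__   read _ → write 0, move right, go to A
A | 0[1]0#0111__   read 1 → write #, move right, go to D
D | 0#[0]#0111__   read 0 → write #, move right, go to A
A | 0##[#]0111__   read # → write 1, move right, go to A
A | 0##1[0]111__   read 0 → write 1, move left, go to C
C | 0##[1]1111__   read 1 → write _, move right, go to A
A | 0##_[1]111__   read 1 → write #, move right, go to D
D | 0##_#[1]11__   read 1 → write 1, move left, go to D
D | 0##_[#]111__   read # → write 1, move right, go to A
A | 0##_1[1]11__   read 1 → write #, move right, go to D
D | 0##_1#[1]1__   read 1 → write 1, move left, go to D
D | 0##_1[#]11__   read # → write 1, move right, go to A
A | 0##_11[1]1__   read 1 → write #, move right, go to D
D | 0##_11#[1]__   read 1 → write 1, move left, go to D
D | 0##_11[#]1__   read # → write 1, move right, go to A
A | 0##_111[1]__   read 1 → write #, move right, go to D
D | 0##_111#[_]_   read _ → write _, move right, go to B
B | 0##_111#_[_]   read _ → write 0, move left, go to B
B | 0##_111#[_]0   read _ → write 0, move left, go to B
B | 0##_111[#]00   read # → write #, move right, go to C
C | 0##_111#[0]0
The non-blank tape span at halt is 0##_111#00.

0##_111#00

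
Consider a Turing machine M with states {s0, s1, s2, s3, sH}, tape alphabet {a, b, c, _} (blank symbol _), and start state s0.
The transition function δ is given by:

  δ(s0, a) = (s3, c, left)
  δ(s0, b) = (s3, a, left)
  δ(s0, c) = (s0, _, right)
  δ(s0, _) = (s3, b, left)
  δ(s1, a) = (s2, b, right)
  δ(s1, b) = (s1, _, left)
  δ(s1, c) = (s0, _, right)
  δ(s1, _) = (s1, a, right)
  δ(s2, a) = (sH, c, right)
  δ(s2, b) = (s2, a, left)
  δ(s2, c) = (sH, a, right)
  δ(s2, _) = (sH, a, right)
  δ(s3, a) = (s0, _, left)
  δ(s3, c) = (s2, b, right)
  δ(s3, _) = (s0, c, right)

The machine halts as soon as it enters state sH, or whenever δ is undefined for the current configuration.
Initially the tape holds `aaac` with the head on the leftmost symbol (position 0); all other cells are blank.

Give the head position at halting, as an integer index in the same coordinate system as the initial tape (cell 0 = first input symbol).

state=s0 head=0 tape=_[a]aac__   (s0,a)→(s3,c,left)
state=s3 head=-1 tape=[_]caac__   (s3,_)→(s0,c,right)
state=s0 head=0 tape=c[c]aac__   (s0,c)→(s0,_,right)
state=s0 head=1 tape=c_[a]ac__   (s0,a)→(s3,c,left)
state=s3 head=0 tape=c[_]cac__   (s3,_)→(s0,c,right)
state=s0 head=1 tape=cc[c]ac__   (s0,c)→(s0,_,right)
state=s0 head=2 tape=cc_[a]c__   (s0,a)→(s3,c,left)
state=s3 head=1 tape=cc[_]cc__   (s3,_)→(s0,c,right)
state=s0 head=2 tape=ccc[c]c__   (s0,c)→(s0,_,right)
state=s0 head=3 tape=ccc_[c]__   (s0,c)→(s0,_,right)
state=s0 head=4 tape=ccc__[_]_   (s0,_)→(s3,b,left)
state=s3 head=3 tape=ccc_[_]b_   (s3,_)→(s0,c,right)
state=s0 head=4 tape=ccc_c[b]_   (s0,b)→(s3,a,left)
state=s3 head=3 tape=ccc_[c]a_   (s3,c)→(s2,b,right)
state=s2 head=4 tape=ccc_b[a]_   (s2,a)→(sH,c,right)
state=sH head=5 tape=ccc_bc[_]
At halt the head is at cell 5.

5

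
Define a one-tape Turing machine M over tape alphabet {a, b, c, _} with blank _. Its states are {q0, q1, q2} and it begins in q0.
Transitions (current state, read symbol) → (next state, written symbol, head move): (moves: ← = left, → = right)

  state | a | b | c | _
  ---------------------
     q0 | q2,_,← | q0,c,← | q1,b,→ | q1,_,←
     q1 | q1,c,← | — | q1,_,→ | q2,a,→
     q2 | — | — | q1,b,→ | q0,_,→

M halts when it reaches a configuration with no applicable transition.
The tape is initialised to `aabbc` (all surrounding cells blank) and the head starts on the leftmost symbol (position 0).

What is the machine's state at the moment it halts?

state=q0 head=0 tape=__[a]abbc   (q0,a)→(q2,_,←)
state=q2 head=-1 tape=_[_]_abbc   (q2,_)→(q0,_,→)
state=q0 head=0 tape=__[_]abbc   (q0,_)→(q1,_,←)
state=q1 head=-1 tape=_[_]_abbc   (q1,_)→(q2,a,→)
state=q2 head=0 tape=_a[_]abbc   (q2,_)→(q0,_,→)
state=q0 head=1 tape=_a_[a]bbc   (q0,a)→(q2,_,←)
state=q2 head=0 tape=_a[_]_bbc   (q2,_)→(q0,_,→)
state=q0 head=1 tape=_a_[_]bbc   (q0,_)→(q1,_,←)
state=q1 head=0 tape=_a[_]_bbc   (q1,_)→(q2,a,→)
state=q2 head=1 tape=_aa[_]bbc   (q2,_)→(q0,_,→)
state=q0 head=2 tape=_aa_[b]bc   (q0,b)→(q0,c,←)
state=q0 head=1 tape=_aa[_]cbc   (q0,_)→(q1,_,←)
state=q1 head=0 tape=_a[a]_cbc   (q1,a)→(q1,c,←)
state=q1 head=-1 tape=_[a]c_cbc   (q1,a)→(q1,c,←)
state=q1 head=-2 tape=[_]cc_cbc   (q1,_)→(q2,a,→)
state=q2 head=-1 tape=a[c]c_cbc   (q2,c)→(q1,b,→)
state=q1 head=0 tape=ab[c]_cbc   (q1,c)→(q1,_,→)
state=q1 head=1 tape=ab_[_]cbc   (q1,_)→(q2,a,→)
state=q2 head=2 tape=ab_a[c]bc   (q2,c)→(q1,b,→)
state=q1 head=3 tape=ab_ab[b]c
No transition is defined for (q1, b); M halts in state q1.

q1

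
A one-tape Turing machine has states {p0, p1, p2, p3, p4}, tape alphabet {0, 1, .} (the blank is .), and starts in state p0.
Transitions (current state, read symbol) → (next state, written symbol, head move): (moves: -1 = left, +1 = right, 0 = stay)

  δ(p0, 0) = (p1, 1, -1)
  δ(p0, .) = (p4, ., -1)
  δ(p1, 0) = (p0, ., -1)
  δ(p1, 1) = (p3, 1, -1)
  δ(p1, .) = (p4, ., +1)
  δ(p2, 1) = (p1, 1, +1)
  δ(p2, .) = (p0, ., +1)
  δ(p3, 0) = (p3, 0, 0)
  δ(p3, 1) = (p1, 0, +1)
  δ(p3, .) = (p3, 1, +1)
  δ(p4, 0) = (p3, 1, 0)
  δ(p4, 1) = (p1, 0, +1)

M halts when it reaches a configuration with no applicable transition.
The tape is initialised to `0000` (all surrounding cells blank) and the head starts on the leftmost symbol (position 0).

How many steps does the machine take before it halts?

15

state=p0 head=0 tape=.[0]000.   (p0,0)→(p1,1,-1)
state=p1 head=-1 tape=[.]1000.   (p1,.)→(p4,.,+1)
state=p4 head=0 tape=.[1]000.   (p4,1)→(p1,0,+1)
state=p1 head=1 tape=.0[0]00.   (p1,0)→(p0,.,-1)
state=p0 head=0 tape=.[0].00.   (p0,0)→(p1,1,-1)
state=p1 head=-1 tape=[.]1.00.   (p1,.)→(p4,.,+1)
state=p4 head=0 tape=.[1].00.   (p4,1)→(p1,0,+1)
state=p1 head=1 tape=.0[.]00.   (p1,.)→(p4,.,+1)
state=p4 head=2 tape=.0.[0]0.   (p4,0)→(p3,1,0)
state=p3 head=2 tape=.0.[1]0.   (p3,1)→(p1,0,+1)
state=p1 head=3 tape=.0.0[0].   (p1,0)→(p0,.,-1)
state=p0 head=2 tape=.0.[0]..   (p0,0)→(p1,1,-1)
state=p1 head=1 tape=.0[.]1..   (p1,.)→(p4,.,+1)
state=p4 head=2 tape=.0.[1]..   (p4,1)→(p1,0,+1)
state=p1 head=3 tape=.0.0[.].   (p1,.)→(p4,.,+1)
state=p4 head=4 tape=.0.0.[.]
M halts after 15 transitions.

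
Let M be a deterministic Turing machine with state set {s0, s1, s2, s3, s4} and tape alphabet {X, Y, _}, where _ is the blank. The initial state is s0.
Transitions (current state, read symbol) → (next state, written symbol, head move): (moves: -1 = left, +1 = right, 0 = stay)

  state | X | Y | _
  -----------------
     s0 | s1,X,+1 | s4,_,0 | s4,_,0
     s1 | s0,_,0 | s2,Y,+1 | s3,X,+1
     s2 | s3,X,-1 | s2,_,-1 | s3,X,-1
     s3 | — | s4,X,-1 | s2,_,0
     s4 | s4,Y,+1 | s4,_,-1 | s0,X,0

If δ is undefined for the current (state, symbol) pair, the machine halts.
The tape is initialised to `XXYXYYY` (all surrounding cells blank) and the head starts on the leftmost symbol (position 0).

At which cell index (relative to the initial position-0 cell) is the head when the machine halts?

s0 | [X]XYXYYY   read X → write X, move +1, go to s1
s1 | X[X]YXYYY   read X → write _, move 0, go to s0
s0 | X[_]YXYYY   read _ → write _, move 0, go to s4
s4 | X[_]YXYYY   read _ → write X, move 0, go to s0
s0 | X[X]YXYYY   read X → write X, move +1, go to s1
s1 | XX[Y]XYYY   read Y → write Y, move +1, go to s2
s2 | XXY[X]YYY   read X → write X, move -1, go to s3
s3 | XX[Y]XYYY   read Y → write X, move -1, go to s4
s4 | X[X]XXYYY   read X → write Y, move +1, go to s4
s4 | XY[X]XYYY   read X → write Y, move +1, go to s4
s4 | XYY[X]YYY   read X → write Y, move +1, go to s4
s4 | XYYY[Y]YY   read Y → write _, move -1, go to s4
s4 | XYY[Y]_YY   read Y → write _, move -1, go to s4
s4 | XY[Y]__YY   read Y → write _, move -1, go to s4
s4 | X[Y]___YY   read Y → write _, move -1, go to s4
s4 | [X]____YY   read X → write Y, move +1, go to s4
s4 | Y[_]___YY   read _ → write X, move 0, go to s0
s0 | Y[X]___YY   read X → write X, move +1, go to s1
s1 | YX[_]__YY   read _ → write X, move +1, go to s3
s3 | YXX[_]_YY   read _ → write _, move 0, go to s2
s2 | YXX[_]_YY   read _ → write X, move -1, go to s3
s3 | YX[X]X_YY
At halt the head is at cell 2.

2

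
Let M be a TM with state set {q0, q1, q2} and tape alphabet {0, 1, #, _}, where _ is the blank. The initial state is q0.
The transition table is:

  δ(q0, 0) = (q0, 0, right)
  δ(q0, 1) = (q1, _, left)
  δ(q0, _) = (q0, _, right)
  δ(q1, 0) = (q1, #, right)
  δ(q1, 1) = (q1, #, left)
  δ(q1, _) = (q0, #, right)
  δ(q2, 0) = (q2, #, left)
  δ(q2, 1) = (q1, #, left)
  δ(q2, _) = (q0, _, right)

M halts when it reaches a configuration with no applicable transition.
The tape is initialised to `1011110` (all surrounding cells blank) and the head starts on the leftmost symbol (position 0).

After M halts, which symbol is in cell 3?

state=q0 head=0 tape=_[1]011110   (q0,1)→(q1,_,left)
state=q1 head=-1 tape=[_]_011110   (q1,_)→(q0,#,right)
state=q0 head=0 tape=#[_]011110   (q0,_)→(q0,_,right)
state=q0 head=1 tape=#_[0]11110   (q0,0)→(q0,0,right)
state=q0 head=2 tape=#_0[1]1110   (q0,1)→(q1,_,left)
state=q1 head=1 tape=#_[0]_1110   (q1,0)→(q1,#,right)
state=q1 head=2 tape=#_#[_]1110   (q1,_)→(q0,#,right)
state=q0 head=3 tape=#_##[1]110   (q0,1)→(q1,_,left)
state=q1 head=2 tape=#_#[#]_110
Cell 3 holds _ when M halts.

_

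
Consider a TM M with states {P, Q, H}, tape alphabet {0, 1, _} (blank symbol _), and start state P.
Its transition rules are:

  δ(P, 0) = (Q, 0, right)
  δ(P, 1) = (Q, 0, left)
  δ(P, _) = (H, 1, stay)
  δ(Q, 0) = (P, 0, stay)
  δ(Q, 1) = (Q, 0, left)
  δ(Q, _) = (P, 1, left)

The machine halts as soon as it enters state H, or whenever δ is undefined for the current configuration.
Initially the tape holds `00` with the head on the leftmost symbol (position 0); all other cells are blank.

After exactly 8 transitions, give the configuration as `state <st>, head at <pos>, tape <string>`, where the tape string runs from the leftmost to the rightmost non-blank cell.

state=P head=0 tape=[0]0_   (P,0)→(Q,0,right)
state=Q head=1 tape=0[0]_   (Q,0)→(P,0,stay)
state=P head=1 tape=0[0]_   (P,0)→(Q,0,right)
state=Q head=2 tape=00[_]   (Q,_)→(P,1,left)
state=P head=1 tape=0[0]1   (P,0)→(Q,0,right)
state=Q head=2 tape=00[1]   (Q,1)→(Q,0,left)
state=Q head=1 tape=0[0]0   (Q,0)→(P,0,stay)
state=P head=1 tape=0[0]0   (P,0)→(Q,0,right)
state=Q head=2 tape=00[0]
After 8 steps: state Q, head at 2, tape 000.

state Q, head at 2, tape 000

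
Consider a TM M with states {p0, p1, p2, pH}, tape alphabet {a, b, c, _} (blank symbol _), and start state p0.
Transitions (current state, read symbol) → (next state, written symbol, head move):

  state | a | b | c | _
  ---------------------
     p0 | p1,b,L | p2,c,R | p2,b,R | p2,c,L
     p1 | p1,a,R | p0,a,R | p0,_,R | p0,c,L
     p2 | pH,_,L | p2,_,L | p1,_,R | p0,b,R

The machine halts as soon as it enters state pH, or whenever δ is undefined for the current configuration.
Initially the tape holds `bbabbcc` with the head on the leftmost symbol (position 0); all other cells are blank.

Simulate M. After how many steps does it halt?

28

state=p0 head=0 tape=_[b]babbcc___   (p0,b)→(p2,c,R)
state=p2 head=1 tape=_c[b]abbcc___   (p2,b)→(p2,_,L)
state=p2 head=0 tape=_[c]_abbcc___   (p2,c)→(p1,_,R)
state=p1 head=1 tape=__[_]abbcc___   (p1,_)→(p0,c,L)
state=p0 head=0 tape=_[_]cabbcc___   (p0,_)→(p2,c,L)
state=p2 head=-1 tape=[_]ccabbcc___   (p2,_)→(p0,b,R)
state=p0 head=0 tape=b[c]cabbcc___   (p0,c)→(p2,b,R)
state=p2 head=1 tape=bb[c]abbcc___   (p2,c)→(p1,_,R)
state=p1 head=2 tape=bb_[a]bbcc___   (p1,a)→(p1,a,R)
state=p1 head=3 tape=bb_a[b]bcc___   (p1,b)→(p0,a,R)
state=p0 head=4 tape=bb_aa[b]cc___   (p0,b)→(p2,c,R)
state=p2 head=5 tape=bb_aac[c]c___   (p2,c)→(p1,_,R)
state=p1 head=6 tape=bb_aac_[c]___   (p1,c)→(p0,_,R)
state=p0 head=7 tape=bb_aac__[_]__   (p0,_)→(p2,c,L)
state=p2 head=6 tape=bb_aac_[_]c__   (p2,_)→(p0,b,R)
state=p0 head=7 tape=bb_aac_b[c]__   (p0,c)→(p2,b,R)
state=p2 head=8 tape=bb_aac_bb[_]_   (p2,_)→(p0,b,R)
state=p0 head=9 tape=bb_aac_bbb[_]   (p0,_)→(p2,c,L)
state=p2 head=8 tape=bb_aac_bb[b]c   (p2,b)→(p2,_,L)
state=p2 head=7 tape=bb_aac_b[b]_c   (p2,b)→(p2,_,L)
state=p2 head=6 tape=bb_aac_[b]__c   (p2,b)→(p2,_,L)
state=p2 head=5 tape=bb_aac[_]___c   (p2,_)→(p0,b,R)
state=p0 head=6 tape=bb_aacb[_]__c   (p0,_)→(p2,c,L)
state=p2 head=5 tape=bb_aac[b]c__c   (p2,b)→(p2,_,L)
state=p2 head=4 tape=bb_aa[c]_c__c   (p2,c)→(p1,_,R)
state=p1 head=5 tape=bb_aa_[_]c__c   (p1,_)→(p0,c,L)
state=p0 head=4 tape=bb_aa[_]cc__c   (p0,_)→(p2,c,L)
state=p2 head=3 tape=bb_a[a]ccc__c   (p2,a)→(pH,_,L)
state=pH head=2 tape=bb_[a]_ccc__c
M halts after 28 transitions.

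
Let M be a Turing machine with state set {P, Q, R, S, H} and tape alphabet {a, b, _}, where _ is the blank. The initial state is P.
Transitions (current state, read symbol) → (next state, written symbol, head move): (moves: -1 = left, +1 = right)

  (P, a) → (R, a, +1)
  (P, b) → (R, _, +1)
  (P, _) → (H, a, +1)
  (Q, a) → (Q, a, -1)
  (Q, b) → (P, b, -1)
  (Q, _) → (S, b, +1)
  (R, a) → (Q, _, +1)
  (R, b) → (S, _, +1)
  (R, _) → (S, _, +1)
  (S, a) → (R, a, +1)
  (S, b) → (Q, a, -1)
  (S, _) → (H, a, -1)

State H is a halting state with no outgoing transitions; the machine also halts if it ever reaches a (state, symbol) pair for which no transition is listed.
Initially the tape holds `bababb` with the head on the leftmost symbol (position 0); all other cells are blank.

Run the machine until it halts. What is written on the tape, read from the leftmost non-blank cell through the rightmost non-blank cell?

state=P head=0 tape=[b]ababb   (P,b)→(R,_,+1)
state=R head=1 tape=_[a]babb   (R,a)→(Q,_,+1)
state=Q head=2 tape=__[b]abb   (Q,b)→(P,b,-1)
state=P head=1 tape=_[_]babb   (P,_)→(H,a,+1)
state=H head=2 tape=_a[b]abb
The non-blank tape span at halt is ababb.

ababb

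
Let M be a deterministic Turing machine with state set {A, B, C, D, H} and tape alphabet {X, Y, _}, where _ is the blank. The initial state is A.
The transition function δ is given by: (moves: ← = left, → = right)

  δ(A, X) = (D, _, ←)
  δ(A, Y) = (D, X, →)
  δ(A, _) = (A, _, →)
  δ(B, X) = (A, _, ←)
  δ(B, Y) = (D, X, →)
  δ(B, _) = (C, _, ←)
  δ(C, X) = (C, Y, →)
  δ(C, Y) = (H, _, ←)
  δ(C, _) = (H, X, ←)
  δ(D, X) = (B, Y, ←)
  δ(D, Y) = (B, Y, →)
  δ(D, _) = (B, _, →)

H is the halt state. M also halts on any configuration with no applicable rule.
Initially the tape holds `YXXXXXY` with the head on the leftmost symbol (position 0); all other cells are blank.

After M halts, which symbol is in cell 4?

_

state=A head=0 tape=_[Y]XXXXXY_   (A,Y)→(D,X,→)
state=D head=1 tape=_X[X]XXXXY_   (D,X)→(B,Y,←)
state=B head=0 tape=_[X]YXXXXY_   (B,X)→(A,_,←)
state=A head=-1 tape=[_]_YXXXXY_   (A,_)→(A,_,→)
state=A head=0 tape=_[_]YXXXXY_   (A,_)→(A,_,→)
state=A head=1 tape=__[Y]XXXXY_   (A,Y)→(D,X,→)
state=D head=2 tape=__X[X]XXXY_   (D,X)→(B,Y,←)
state=B head=1 tape=__[X]YXXXY_   (B,X)→(A,_,←)
state=A head=0 tape=_[_]_YXXXY_   (A,_)→(A,_,→)
state=A head=1 tape=__[_]YXXXY_   (A,_)→(A,_,→)
state=A head=2 tape=___[Y]XXXY_   (A,Y)→(D,X,→)
state=D head=3 tape=___X[X]XXY_   (D,X)→(B,Y,←)
state=B head=2 tape=___[X]YXXY_   (B,X)→(A,_,←)
state=A head=1 tape=__[_]_YXXY_   (A,_)→(A,_,→)
state=A head=2 tape=___[_]YXXY_   (A,_)→(A,_,→)
state=A head=3 tape=____[Y]XXY_   (A,Y)→(D,X,→)
state=D head=4 tape=____X[X]XY_   (D,X)→(B,Y,←)
state=B head=3 tape=____[X]YXY_   (B,X)→(A,_,←)
state=A head=2 tape=___[_]_YXY_   (A,_)→(A,_,→)
state=A head=3 tape=____[_]YXY_   (A,_)→(A,_,→)
state=A head=4 tape=_____[Y]XY_   (A,Y)→(D,X,→)
state=D head=5 tape=_____X[X]Y_   (D,X)→(B,Y,←)
state=B head=4 tape=_____[X]YY_   (B,X)→(A,_,←)
state=A head=3 tape=____[_]_YY_   (A,_)→(A,_,→)
state=A head=4 tape=_____[_]YY_   (A,_)→(A,_,→)
state=A head=5 tape=______[Y]Y_   (A,Y)→(D,X,→)
state=D head=6 tape=______X[Y]_   (D,Y)→(B,Y,→)
state=B head=7 tape=______XY[_]   (B,_)→(C,_,←)
state=C head=6 tape=______X[Y]_   (C,Y)→(H,_,←)
state=H head=5 tape=______[X]__
Cell 4 holds _ when M halts.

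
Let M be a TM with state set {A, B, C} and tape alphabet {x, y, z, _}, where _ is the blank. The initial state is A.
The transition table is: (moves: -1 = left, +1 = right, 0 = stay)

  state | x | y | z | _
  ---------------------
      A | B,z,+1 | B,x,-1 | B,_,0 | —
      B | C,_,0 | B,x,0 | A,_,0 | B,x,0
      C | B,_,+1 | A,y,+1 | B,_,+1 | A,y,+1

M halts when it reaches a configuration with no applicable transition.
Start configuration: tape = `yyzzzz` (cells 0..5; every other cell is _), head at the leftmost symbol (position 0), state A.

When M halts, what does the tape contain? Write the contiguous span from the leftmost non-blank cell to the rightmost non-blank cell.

state=A head=0 tape=_[y]yzzzz_   (A,y)→(B,x,-1)
state=B head=-1 tape=[_]xyzzzz_   (B,_)→(B,x,0)
state=B head=-1 tape=[x]xyzzzz_   (B,x)→(C,_,0)
state=C head=-1 tape=[_]xyzzzz_   (C,_)→(A,y,+1)
state=A head=0 tape=y[x]yzzzz_   (A,x)→(B,z,+1)
state=B head=1 tape=yz[y]zzzz_   (B,y)→(B,x,0)
state=B head=1 tape=yz[x]zzzz_   (B,x)→(C,_,0)
state=C head=1 tape=yz[_]zzzz_   (C,_)→(A,y,+1)
state=A head=2 tape=yzy[z]zzz_   (A,z)→(B,_,0)
state=B head=2 tape=yzy[_]zzz_   (B,_)→(B,x,0)
state=B head=2 tape=yzy[x]zzz_   (B,x)→(C,_,0)
state=C head=2 tape=yzy[_]zzz_   (C,_)→(A,y,+1)
state=A head=3 tape=yzyy[z]zz_   (A,z)→(B,_,0)
state=B head=3 tape=yzyy[_]zz_   (B,_)→(B,x,0)
state=B head=3 tape=yzyy[x]zz_   (B,x)→(C,_,0)
state=C head=3 tape=yzyy[_]zz_   (C,_)→(A,y,+1)
state=A head=4 tape=yzyyy[z]z_   (A,z)→(B,_,0)
state=B head=4 tape=yzyyy[_]z_   (B,_)→(B,x,0)
state=B head=4 tape=yzyyy[x]z_   (B,x)→(C,_,0)
state=C head=4 tape=yzyyy[_]z_   (C,_)→(A,y,+1)
state=A head=5 tape=yzyyyy[z]_   (A,z)→(B,_,0)
state=B head=5 tape=yzyyyy[_]_   (B,_)→(B,x,0)
state=B head=5 tape=yzyyyy[x]_   (B,x)→(C,_,0)
state=C head=5 tape=yzyyyy[_]_   (C,_)→(A,y,+1)
state=A head=6 tape=yzyyyyy[_]
The non-blank tape span at halt is yzyyyyy.

yzyyyyy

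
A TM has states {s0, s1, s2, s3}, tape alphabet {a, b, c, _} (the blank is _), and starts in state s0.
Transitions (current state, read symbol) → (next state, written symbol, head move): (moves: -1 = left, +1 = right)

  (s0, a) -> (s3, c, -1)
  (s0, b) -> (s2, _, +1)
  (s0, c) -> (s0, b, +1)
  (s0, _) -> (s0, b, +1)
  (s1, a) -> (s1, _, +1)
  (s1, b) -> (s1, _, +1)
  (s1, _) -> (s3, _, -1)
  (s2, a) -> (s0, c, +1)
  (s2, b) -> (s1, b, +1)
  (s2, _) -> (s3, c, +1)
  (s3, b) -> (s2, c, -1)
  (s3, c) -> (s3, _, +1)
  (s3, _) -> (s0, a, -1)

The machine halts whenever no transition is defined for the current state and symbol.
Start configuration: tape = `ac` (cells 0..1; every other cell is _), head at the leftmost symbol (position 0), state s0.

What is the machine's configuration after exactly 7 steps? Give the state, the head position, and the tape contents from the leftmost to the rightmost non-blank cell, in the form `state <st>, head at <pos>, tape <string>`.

state=s0 head=0 tape=___[a]c   (s0,a)→(s3,c,-1)
state=s3 head=-1 tape=__[_]cc   (s3,_)→(s0,a,-1)
state=s0 head=-2 tape=_[_]acc   (s0,_)→(s0,b,+1)
state=s0 head=-1 tape=_b[a]cc   (s0,a)→(s3,c,-1)
state=s3 head=-2 tape=_[b]ccc   (s3,b)→(s2,c,-1)
state=s2 head=-3 tape=[_]cccc   (s2,_)→(s3,c,+1)
state=s3 head=-2 tape=c[c]ccc   (s3,c)→(s3,_,+1)
state=s3 head=-1 tape=c_[c]cc
After 7 steps: state s3, head at -1, tape c_ccc.

state s3, head at -1, tape c_ccc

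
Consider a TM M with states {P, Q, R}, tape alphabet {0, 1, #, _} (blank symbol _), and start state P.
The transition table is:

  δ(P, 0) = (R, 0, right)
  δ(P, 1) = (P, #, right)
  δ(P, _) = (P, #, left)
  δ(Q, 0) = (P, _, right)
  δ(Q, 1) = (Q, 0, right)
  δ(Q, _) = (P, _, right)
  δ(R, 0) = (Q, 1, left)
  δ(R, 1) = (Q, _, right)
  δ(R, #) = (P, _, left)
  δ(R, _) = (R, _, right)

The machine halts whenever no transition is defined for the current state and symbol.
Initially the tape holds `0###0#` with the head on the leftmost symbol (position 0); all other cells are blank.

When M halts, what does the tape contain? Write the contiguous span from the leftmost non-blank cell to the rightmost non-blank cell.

state=P head=0 tape=[0]###0#   (P,0)→(R,0,right)
state=R head=1 tape=0[#]##0#   (R,#)→(P,_,left)
state=P head=0 tape=[0]_##0#   (P,0)→(R,0,right)
state=R head=1 tape=0[_]##0#   (R,_)→(R,_,right)
state=R head=2 tape=0_[#]#0#   (R,#)→(P,_,left)
state=P head=1 tape=0[_]_#0#   (P,_)→(P,#,left)
state=P head=0 tape=[0]#_#0#   (P,0)→(R,0,right)
state=R head=1 tape=0[#]_#0#   (R,#)→(P,_,left)
state=P head=0 tape=[0]__#0#   (P,0)→(R,0,right)
state=R head=1 tape=0[_]_#0#   (R,_)→(R,_,right)
state=R head=2 tape=0_[_]#0#   (R,_)→(R,_,right)
state=R head=3 tape=0__[#]0#   (R,#)→(P,_,left)
state=P head=2 tape=0_[_]_0#   (P,_)→(P,#,left)
state=P head=1 tape=0[_]#_0#   (P,_)→(P,#,left)
state=P head=0 tape=[0]##_0#   (P,0)→(R,0,right)
state=R head=1 tape=0[#]#_0#   (R,#)→(P,_,left)
state=P head=0 tape=[0]_#_0#   (P,0)→(R,0,right)
state=R head=1 tape=0[_]#_0#   (R,_)→(R,_,right)
state=R head=2 tape=0_[#]_0#   (R,#)→(P,_,left)
state=P head=1 tape=0[_]__0#   (P,_)→(P,#,left)
state=P head=0 tape=[0]#__0#   (P,0)→(R,0,right)
state=R head=1 tape=0[#]__0#   (R,#)→(P,_,left)
state=P head=0 tape=[0]___0#   (P,0)→(R,0,right)
state=R head=1 tape=0[_]__0#   (R,_)→(R,_,right)
state=R head=2 tape=0_[_]_0#   (R,_)→(R,_,right)
state=R head=3 tape=0__[_]0#   (R,_)→(R,_,right)
state=R head=4 tape=0___[0]#   (R,0)→(Q,1,left)
state=Q head=3 tape=0__[_]1#   (Q,_)→(P,_,right)
state=P head=4 tape=0___[1]#   (P,1)→(P,#,right)
state=P head=5 tape=0___#[#]
The non-blank tape span at halt is 0___##.

0___##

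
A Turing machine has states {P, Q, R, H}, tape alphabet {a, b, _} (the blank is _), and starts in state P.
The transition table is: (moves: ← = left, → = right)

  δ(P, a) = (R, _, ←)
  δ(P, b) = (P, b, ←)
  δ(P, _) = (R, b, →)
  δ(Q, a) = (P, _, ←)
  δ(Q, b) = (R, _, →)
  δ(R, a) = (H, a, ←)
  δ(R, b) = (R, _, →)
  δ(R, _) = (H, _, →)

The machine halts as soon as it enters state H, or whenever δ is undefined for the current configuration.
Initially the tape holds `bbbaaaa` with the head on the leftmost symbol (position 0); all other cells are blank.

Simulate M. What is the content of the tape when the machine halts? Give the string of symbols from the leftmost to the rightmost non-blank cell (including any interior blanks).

b___aaaa

P | _[b]bbaaaa   read b → write b, move ←, go to P
P | [_]bbbaaaa   read _ → write b, move →, go to R
R | b[b]bbaaaa   read b → write _, move →, go to R
R | b_[b]baaaa   read b → write _, move →, go to R
R | b__[b]aaaa   read b → write _, move →, go to R
R | b___[a]aaa   read a → write a, move ←, go to H
H | b__[_]aaaa
The non-blank tape span at halt is b___aaaa.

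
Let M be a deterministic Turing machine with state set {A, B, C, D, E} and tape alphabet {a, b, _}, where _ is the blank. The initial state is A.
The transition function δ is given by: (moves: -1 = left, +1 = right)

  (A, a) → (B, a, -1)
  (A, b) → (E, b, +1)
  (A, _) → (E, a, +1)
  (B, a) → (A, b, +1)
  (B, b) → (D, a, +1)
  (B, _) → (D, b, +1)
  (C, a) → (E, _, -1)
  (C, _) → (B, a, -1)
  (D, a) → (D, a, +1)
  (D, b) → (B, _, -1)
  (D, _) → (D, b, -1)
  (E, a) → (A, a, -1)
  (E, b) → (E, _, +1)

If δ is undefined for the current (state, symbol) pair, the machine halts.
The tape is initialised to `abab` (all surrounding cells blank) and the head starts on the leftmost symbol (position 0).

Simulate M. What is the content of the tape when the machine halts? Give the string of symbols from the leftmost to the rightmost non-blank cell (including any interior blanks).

state=A head=0 tape=_[a]bab_   (A,a)→(B,a,-1)
state=B head=-1 tape=[_]abab_   (B,_)→(D,b,+1)
state=D head=0 tape=b[a]bab_   (D,a)→(D,a,+1)
state=D head=1 tape=ba[b]ab_   (D,b)→(B,_,-1)
state=B head=0 tape=b[a]_ab_   (B,a)→(A,b,+1)
state=A head=1 tape=bb[_]ab_   (A,_)→(E,a,+1)
state=E head=2 tape=bba[a]b_   (E,a)→(A,a,-1)
state=A head=1 tape=bb[a]ab_   (A,a)→(B,a,-1)
state=B head=0 tape=b[b]aab_   (B,b)→(D,a,+1)
state=D head=1 tape=ba[a]ab_   (D,a)→(D,a,+1)
state=D head=2 tape=baa[a]b_   (D,a)→(D,a,+1)
state=D head=3 tape=baaa[b]_   (D,b)→(B,_,-1)
state=B head=2 tape=baa[a]__   (B,a)→(A,b,+1)
state=A head=3 tape=baab[_]_   (A,_)→(E,a,+1)
state=E head=4 tape=baaba[_]
The non-blank tape span at halt is baaba.

baaba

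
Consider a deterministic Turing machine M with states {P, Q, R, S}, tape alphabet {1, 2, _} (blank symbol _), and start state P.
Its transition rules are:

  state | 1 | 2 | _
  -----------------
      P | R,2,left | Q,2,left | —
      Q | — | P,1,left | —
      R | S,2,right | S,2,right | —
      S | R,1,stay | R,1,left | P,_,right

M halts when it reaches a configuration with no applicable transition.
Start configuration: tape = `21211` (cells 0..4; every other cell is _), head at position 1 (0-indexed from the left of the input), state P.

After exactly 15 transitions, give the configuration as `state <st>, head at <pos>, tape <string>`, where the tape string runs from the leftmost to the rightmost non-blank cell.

state P, head at 6, tape 22222

state=P head=1 tape=2[1]211__   (P,1)→(R,2,left)
state=R head=0 tape=[2]2211__   (R,2)→(S,2,right)
state=S head=1 tape=2[2]211__   (S,2)→(R,1,left)
state=R head=0 tape=[2]1211__   (R,2)→(S,2,right)
state=S head=1 tape=2[1]211__   (S,1)→(R,1,stay)
state=R head=1 tape=2[1]211__   (R,1)→(S,2,right)
state=S head=2 tape=22[2]11__   (S,2)→(R,1,left)
state=R head=1 tape=2[2]111__   (R,2)→(S,2,right)
state=S head=2 tape=22[1]11__   (S,1)→(R,1,stay)
state=R head=2 tape=22[1]11__   (R,1)→(S,2,right)
state=S head=3 tape=222[1]1__   (S,1)→(R,1,stay)
state=R head=3 tape=222[1]1__   (R,1)→(S,2,right)
state=S head=4 tape=2222[1]__   (S,1)→(R,1,stay)
state=R head=4 tape=2222[1]__   (R,1)→(S,2,right)
state=S head=5 tape=22222[_]_   (S,_)→(P,_,right)
state=P head=6 tape=22222_[_]
After 15 steps: state P, head at 6, tape 22222.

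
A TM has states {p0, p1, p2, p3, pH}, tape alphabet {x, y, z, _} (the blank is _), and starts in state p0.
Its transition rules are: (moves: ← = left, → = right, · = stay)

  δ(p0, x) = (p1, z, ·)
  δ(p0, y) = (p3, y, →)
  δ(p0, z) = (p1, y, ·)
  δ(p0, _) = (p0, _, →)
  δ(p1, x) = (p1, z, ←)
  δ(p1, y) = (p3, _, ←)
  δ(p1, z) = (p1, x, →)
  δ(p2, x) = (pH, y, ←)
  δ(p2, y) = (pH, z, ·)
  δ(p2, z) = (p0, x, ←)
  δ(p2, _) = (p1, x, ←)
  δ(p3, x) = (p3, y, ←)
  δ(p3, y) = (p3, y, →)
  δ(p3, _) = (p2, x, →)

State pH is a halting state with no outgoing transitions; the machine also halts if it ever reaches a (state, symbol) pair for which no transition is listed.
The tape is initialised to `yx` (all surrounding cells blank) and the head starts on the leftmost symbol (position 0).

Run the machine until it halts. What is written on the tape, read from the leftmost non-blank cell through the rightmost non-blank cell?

zxzzx

state=p0 head=0 tape=__[y]x__   (p0,y)→(p3,y,→)
state=p3 head=1 tape=__y[x]__   (p3,x)→(p3,y,←)
state=p3 head=0 tape=__[y]y__   (p3,y)→(p3,y,→)
state=p3 head=1 tape=__y[y]__   (p3,y)→(p3,y,→)
state=p3 head=2 tape=__yy[_]_   (p3,_)→(p2,x,→)
state=p2 head=3 tape=__yyx[_]   (p2,_)→(p1,x,←)
state=p1 head=2 tape=__yy[x]x   (p1,x)→(p1,z,←)
state=p1 head=1 tape=__y[y]zx   (p1,y)→(p3,_,←)
state=p3 head=0 tape=__[y]_zx   (p3,y)→(p3,y,→)
state=p3 head=1 tape=__y[_]zx   (p3,_)→(p2,x,→)
state=p2 head=2 tape=__yx[z]x   (p2,z)→(p0,x,←)
state=p0 head=1 tape=__y[x]xx   (p0,x)→(p1,z,·)
state=p1 head=1 tape=__y[z]xx   (p1,z)→(p1,x,→)
state=p1 head=2 tape=__yx[x]x   (p1,x)→(p1,z,←)
state=p1 head=1 tape=__y[x]zx   (p1,x)→(p1,z,←)
state=p1 head=0 tape=__[y]zzx   (p1,y)→(p3,_,←)
state=p3 head=-1 tape=_[_]_zzx   (p3,_)→(p2,x,→)
state=p2 head=0 tape=_x[_]zzx   (p2,_)→(p1,x,←)
state=p1 head=-1 tape=_[x]xzzx   (p1,x)→(p1,z,←)
state=p1 head=-2 tape=[_]zxzzx
The non-blank tape span at halt is zxzzx.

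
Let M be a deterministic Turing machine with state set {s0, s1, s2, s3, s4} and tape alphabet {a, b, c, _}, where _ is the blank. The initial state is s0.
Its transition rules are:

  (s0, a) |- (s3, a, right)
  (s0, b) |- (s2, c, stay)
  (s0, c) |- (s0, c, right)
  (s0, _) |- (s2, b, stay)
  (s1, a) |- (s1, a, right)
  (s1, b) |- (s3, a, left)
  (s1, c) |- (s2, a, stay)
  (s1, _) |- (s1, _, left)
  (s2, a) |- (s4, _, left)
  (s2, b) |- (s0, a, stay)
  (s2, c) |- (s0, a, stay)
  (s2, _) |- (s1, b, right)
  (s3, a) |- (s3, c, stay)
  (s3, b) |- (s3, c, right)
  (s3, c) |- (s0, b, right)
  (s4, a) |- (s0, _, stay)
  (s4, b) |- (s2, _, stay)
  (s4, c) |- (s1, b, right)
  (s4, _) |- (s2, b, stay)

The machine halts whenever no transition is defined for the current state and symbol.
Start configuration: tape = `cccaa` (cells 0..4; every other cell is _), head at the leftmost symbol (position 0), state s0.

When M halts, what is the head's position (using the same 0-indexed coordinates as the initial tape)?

6

state=s0 head=0 tape=[c]ccaa__   (s0,c)→(s0,c,right)
state=s0 head=1 tape=c[c]caa__   (s0,c)→(s0,c,right)
state=s0 head=2 tape=cc[c]aa__   (s0,c)→(s0,c,right)
state=s0 head=3 tape=ccc[a]a__   (s0,a)→(s3,a,right)
state=s3 head=4 tape=ccca[a]__   (s3,a)→(s3,c,stay)
state=s3 head=4 tape=ccca[c]__   (s3,c)→(s0,b,right)
state=s0 head=5 tape=cccab[_]_   (s0,_)→(s2,b,stay)
state=s2 head=5 tape=cccab[b]_   (s2,b)→(s0,a,stay)
state=s0 head=5 tape=cccab[a]_   (s0,a)→(s3,a,right)
state=s3 head=6 tape=cccaba[_]
At halt the head is at cell 6.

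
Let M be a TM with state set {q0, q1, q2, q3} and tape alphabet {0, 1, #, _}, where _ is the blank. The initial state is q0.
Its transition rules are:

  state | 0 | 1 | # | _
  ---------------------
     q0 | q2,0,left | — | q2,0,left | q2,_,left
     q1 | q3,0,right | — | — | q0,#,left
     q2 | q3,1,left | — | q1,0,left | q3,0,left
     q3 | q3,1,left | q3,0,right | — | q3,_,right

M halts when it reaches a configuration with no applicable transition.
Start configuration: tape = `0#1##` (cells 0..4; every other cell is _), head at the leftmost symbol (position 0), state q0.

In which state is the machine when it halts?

q0 | __[0]#1##   read 0 → write 0, move left, go to q2
q2 | _[_]0#1##   read _ → write 0, move left, go to q3
q3 | [_]00#1##   read _ → write _, move right, go to q3
q3 | _[0]0#1##   read 0 → write 1, move left, go to q3
q3 | [_]10#1##   read _ → write _, move right, go to q3
q3 | _[1]0#1##   read 1 → write 0, move right, go to q3
q3 | _0[0]#1##   read 0 → write 1, move left, go to q3
q3 | _[0]1#1##   read 0 → write 1, move left, go to q3
q3 | [_]11#1##   read _ → write _, move right, go to q3
q3 | _[1]1#1##   read 1 → write 0, move right, go to q3
q3 | _0[1]#1##   read 1 → write 0, move right, go to q3
q3 | _00[#]1##
No transition is defined for (q3, #); M halts in state q3.

q3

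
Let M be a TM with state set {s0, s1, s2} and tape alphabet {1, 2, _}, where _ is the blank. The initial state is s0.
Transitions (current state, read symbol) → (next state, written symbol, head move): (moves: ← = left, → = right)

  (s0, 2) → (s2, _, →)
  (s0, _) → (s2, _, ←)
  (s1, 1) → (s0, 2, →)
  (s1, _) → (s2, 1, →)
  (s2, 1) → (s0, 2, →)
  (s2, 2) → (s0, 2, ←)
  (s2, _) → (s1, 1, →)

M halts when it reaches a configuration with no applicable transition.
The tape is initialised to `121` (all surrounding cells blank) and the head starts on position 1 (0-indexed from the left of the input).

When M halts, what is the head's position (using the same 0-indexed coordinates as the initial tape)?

-1

s0 | __1[2]1_   read 2 → write _, move →, go to s2
s2 | __1_[1]_   read 1 → write 2, move →, go to s0
s0 | __1_2[_]   read _ → write _, move ←, go to s2
s2 | __1_[2]_   read 2 → write 2, move ←, go to s0
s0 | __1[_]2_   read _ → write _, move ←, go to s2
s2 | __[1]_2_   read 1 → write 2, move →, go to s0
s0 | __2[_]2_   read _ → write _, move ←, go to s2
s2 | __[2]_2_   read 2 → write 2, move ←, go to s0
s0 | _[_]2_2_   read _ → write _, move ←, go to s2
s2 | [_]_2_2_   read _ → write 1, move →, go to s1
s1 | 1[_]2_2_   read _ → write 1, move →, go to s2
s2 | 11[2]_2_   read 2 → write 2, move ←, go to s0
s0 | 1[1]2_2_
At halt the head is at cell -1.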